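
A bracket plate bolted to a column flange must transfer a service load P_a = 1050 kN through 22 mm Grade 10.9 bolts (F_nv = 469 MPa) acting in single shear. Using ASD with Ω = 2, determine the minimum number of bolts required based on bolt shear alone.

A_b = π·22²/4 = 380.1 mm².
Per-bolt allowable strength R_n/Ω = 469 × 380.1 × 1 / 1000 / 2 = 89.14 kN.
n ≥ 1050 / 89.14 = 11.78 → use 12 bolts.

12 bolts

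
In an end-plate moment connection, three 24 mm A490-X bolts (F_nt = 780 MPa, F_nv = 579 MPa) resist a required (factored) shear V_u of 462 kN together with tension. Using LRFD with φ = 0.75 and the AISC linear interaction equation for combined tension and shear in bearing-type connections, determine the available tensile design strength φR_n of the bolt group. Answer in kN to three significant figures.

410 kN

A_b = π·24²/4 = 452.4 mm²; f_rv = 462 × 1000 / (3 × 452.4) = 340.4 MPa.
F'_nt = 1.3 F_nt − (F_nt / φF_nv) f_rv = 1.3·780 − (780/(0.75·579))·340.4 = 402.5 MPa, capped at F_nt → F'_nt = 402.5 MPa.
R_n = F'_nt · A_b · n = 402.5 × 452.4 × 3 / 1000 = 546.3 kN.
Design strength φR_n = 0.75 × 546.3 = 410 kN.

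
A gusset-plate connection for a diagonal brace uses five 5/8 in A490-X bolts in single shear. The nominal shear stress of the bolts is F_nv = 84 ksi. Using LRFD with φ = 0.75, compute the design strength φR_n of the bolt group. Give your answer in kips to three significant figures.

A_b = π × 0.625² / 4 = 0.3068 in².
R_n = F_nv · A_b · n · n_s = 84 × 0.3068 × 5 × 1 = 128.9 kips.
Design strength φR_n = 0.75 × 128.9 = 96.6 kips.

96.6 kips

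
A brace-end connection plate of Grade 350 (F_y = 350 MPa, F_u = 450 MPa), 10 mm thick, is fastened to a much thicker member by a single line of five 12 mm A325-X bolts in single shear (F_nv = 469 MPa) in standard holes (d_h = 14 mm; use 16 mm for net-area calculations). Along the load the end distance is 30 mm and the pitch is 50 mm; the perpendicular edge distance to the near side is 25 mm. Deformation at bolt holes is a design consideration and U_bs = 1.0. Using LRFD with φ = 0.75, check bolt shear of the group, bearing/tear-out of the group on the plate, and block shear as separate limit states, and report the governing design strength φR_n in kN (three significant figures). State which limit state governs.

Bolt shear: A_b = π·12²/4 = 113.1 mm²; R_n = 469 × 113.1 × 5 × 1 / 1000 = 265.2 kN → 0.75 × 265.2 = 199 kN.
Bearing: edge l_c = 23, r_n = 124.2 kN; interior l_c = 36, r_n = 129.6 kN; R_n = 124.2 + 4·129.6 = 642.6 kN → 482 kN.
Block shear: A_gv = 2300, A_nv = 1580, A_nt = 170 mm²; R_n = min(0.6F_uA_nv, 0.6F_yA_gv) + U_bs·F_u·A_nt = 503.1 kN → 377 kN.
Bolt shear governs: 199 kN.

199 kN (bolt shear governs)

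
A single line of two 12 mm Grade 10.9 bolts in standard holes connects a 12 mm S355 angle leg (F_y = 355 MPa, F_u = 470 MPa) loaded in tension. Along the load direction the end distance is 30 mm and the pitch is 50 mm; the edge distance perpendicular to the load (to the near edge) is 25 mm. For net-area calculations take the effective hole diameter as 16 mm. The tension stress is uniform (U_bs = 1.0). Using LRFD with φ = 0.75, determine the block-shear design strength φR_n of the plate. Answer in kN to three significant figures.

Shear plane L_v = 30 + 1·50 = 80 mm; A_gv = 80 × 12 = 960 mm².
A_nv = (80 − 1.5·16) × 12 = 672 mm².
A_nt = (25 − 0.5·16) × 12 = 204 mm².
0.6 F_u A_nv = 189.5 kN; 0.6 F_y A_gv = 204.5 kN → shear rupture governs the shear term.
R_n = 189.5 + 1.0 × 470 × 204 / 1000 = 285.4 kN.
Design strength φR_n = 0.75 × 285.4 = 214 kN.

214 kN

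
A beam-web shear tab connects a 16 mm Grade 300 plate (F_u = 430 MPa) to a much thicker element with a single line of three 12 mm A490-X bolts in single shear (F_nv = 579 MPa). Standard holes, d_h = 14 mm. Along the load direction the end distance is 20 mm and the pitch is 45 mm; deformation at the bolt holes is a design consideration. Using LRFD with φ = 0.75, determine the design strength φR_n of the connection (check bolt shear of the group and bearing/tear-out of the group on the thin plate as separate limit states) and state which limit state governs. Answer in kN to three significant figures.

147 kN (bolt shear governs)

Bolt shear: A_b = π·12²/4 = 113.1 mm²; R_n = 579 × 113.1 × 3 × 1 / 1000 = 196.5 kN → 0.75 × 196.5 = 147 kN.
Bearing (1.2 l_c t F_u ≤ 2.4 d t F_u): upper limit = 2.4·12·16·430 / 1000 = 198.1 kN.
  Edge l_c = 20 − 14/2 = 13 → r_n = 107.3 kN; interior l_c = 45 − 14 = 31 → r_n = 198.1 kN.
  R_n,bearing = 1·107.3 + 2·198.1 = 503.6 kN → 0.75 × 503.6 = 378 kN.
Bolt shear governs: 147 kN.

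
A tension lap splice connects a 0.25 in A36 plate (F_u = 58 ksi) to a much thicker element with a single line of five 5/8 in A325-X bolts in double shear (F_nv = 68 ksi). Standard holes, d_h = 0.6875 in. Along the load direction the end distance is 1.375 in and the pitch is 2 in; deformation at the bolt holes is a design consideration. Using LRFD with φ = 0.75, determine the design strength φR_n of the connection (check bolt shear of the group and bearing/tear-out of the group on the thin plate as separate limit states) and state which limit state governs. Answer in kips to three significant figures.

78.7 kips (bearing governs)

Bolt shear: A_b = π·0.625²/4 = 0.3068 in²; R_n = 68 × 0.3068 × 5 × 2 = 208.6 kips → 0.75 × 208.6 = 156 kips.
Bearing (1.2 l_c t F_u ≤ 2.4 d t F_u): upper limit = 2.4·0.625·0.25·58 = 21.75 kips.
  Edge l_c = 1.375 − 0.6875/2 = 1.031 → r_n = 17.94 kips; interior l_c = 2 − 0.6875 = 1.312 → r_n = 21.75 kips.
  R_n,bearing = 1·17.94 + 4·21.75 = 104.9 kips → 0.75 × 104.9 = 78.7 kips.
Bearing governs: 78.7 kips.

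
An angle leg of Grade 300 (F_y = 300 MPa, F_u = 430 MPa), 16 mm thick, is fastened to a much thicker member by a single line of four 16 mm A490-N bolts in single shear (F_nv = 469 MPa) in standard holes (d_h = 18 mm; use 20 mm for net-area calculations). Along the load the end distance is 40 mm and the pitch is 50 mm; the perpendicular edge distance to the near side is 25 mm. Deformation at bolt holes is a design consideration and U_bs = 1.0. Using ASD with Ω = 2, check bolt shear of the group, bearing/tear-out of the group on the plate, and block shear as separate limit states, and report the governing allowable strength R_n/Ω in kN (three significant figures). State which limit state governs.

Bolt shear: A_b = π·16²/4 = 201.1 mm²; R_n = 469 × 201.1 × 4 × 1 / 1000 = 377.2 kN → 377.2 / 2 = 189 kN.
Bearing: edge l_c = 31, r_n = 255.9 kN; interior l_c = 32, r_n = 264.2 kN; R_n = 255.9 + 3·264.2 = 1049 kN → 524 kN.
Block shear: A_gv = 3040, A_nv = 1920, A_nt = 240 mm²; R_n = min(0.6F_uA_nv, 0.6F_yA_gv) + U_bs·F_u·A_nt = 598.6 kN → 299 kN.
Bolt shear governs: 189 kN.

189 kN (bolt shear governs)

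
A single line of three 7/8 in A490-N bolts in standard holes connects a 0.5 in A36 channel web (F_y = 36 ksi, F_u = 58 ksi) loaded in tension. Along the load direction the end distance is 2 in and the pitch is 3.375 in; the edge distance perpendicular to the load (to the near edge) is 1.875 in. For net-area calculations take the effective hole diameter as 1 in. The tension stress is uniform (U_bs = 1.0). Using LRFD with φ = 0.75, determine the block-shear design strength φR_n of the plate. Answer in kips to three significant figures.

Shear plane L_v = 2 + 2·3.375 = 8.75 in; A_gv = 8.75 × 0.5 = 4.375 in².
A_nv = (8.75 − 2.5·1) × 0.5 = 3.125 in².
A_nt = (1.875 − 0.5·1) × 0.5 = 0.6875 in².
0.6 F_u A_nv = 108.7 kips; 0.6 F_y A_gv = 94.5 kips → shear yielding governs the shear term.
R_n = 94.5 + 1.0 × 58 × 0.6875 = 134.4 kips.
Design strength φR_n = 0.75 × 134.4 = 101 kips.

101 kips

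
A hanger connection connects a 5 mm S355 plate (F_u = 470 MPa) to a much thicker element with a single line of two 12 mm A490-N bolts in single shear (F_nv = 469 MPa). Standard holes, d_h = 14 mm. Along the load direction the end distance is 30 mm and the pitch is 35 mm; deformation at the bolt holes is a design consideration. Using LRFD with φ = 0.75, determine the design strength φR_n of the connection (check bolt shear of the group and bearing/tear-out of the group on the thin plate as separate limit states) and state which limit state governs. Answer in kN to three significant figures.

79.6 kN (bolt shear governs)

Bolt shear: A_b = π·12²/4 = 113.1 mm²; R_n = 469 × 113.1 × 2 × 1 / 1000 = 106.1 kN → 0.75 × 106.1 = 79.6 kN.
Bearing (1.2 l_c t F_u ≤ 2.4 d t F_u): upper limit = 2.4·12·5·470 / 1000 = 67.68 kN.
  Edge l_c = 30 − 14/2 = 23 → r_n = 64.86 kN; interior l_c = 35 − 14 = 21 → r_n = 59.22 kN.
  R_n,bearing = 1·64.86 + 1·59.22 = 124.1 kN → 0.75 × 124.1 = 93.1 kN.
Bolt shear governs: 79.6 kN.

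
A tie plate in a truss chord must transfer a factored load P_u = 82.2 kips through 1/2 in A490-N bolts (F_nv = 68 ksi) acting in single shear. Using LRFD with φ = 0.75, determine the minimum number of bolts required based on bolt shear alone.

A_b = π·0.5²/4 = 0.1963 in².
Per-bolt design strength φR_n = 0.75 × 68 × 0.1963 × 1 = 10.01 kips.
n ≥ 82.2 / 10.01 = 8.209 → use 9 bolts.

9 bolts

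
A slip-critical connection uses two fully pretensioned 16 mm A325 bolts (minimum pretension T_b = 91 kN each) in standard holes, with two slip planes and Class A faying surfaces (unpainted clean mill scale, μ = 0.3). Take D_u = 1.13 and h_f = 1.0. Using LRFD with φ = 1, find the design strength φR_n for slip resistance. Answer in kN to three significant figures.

R_n = μ · D_u · h_f · T_b · n_s · n_b = 0.3 × 1.13 × 1.0 × 91 × 2 × 2 = 123.4 kN.
Design strength φR_n = 1 × 123.4 = 123 kN.

123 kN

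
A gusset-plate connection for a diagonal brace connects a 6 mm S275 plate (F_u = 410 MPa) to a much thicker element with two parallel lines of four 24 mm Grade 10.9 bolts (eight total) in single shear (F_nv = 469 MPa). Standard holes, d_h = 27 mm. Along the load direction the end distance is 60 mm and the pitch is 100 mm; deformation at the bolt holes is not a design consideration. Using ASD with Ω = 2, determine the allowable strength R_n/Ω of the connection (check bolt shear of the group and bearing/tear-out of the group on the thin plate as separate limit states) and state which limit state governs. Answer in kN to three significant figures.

703 kN (bearing governs)

Bolt shear: A_b = π·24²/4 = 452.4 mm²; R_n = 469 × 452.4 × 8 × 1 / 1000 = 1697 kN → 1697 / 2 = 849 kN.
Bearing (1.5 l_c t F_u ≤ 3.0 d t F_u): upper limit = 3.0·24·6·410 / 1000 = 177.1 kN.
  Edge l_c = 60 − 27/2 = 46.5 → r_n = 171.6 kN; interior l_c = 100 − 27 = 73 → r_n = 177.1 kN.
  R_n,bearing = 2·171.6 + 6·177.1 = 1406 kN → 1406 / 2 = 703 kN.
Bearing governs: 703 kN.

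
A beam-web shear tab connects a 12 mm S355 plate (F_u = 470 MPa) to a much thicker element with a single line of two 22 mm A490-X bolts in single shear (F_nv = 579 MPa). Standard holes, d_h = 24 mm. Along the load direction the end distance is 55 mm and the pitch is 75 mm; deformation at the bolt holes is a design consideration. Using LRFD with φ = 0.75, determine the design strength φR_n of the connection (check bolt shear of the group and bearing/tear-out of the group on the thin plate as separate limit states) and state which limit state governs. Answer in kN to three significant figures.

330 kN (bolt shear governs)

Bolt shear: A_b = π·22²/4 = 380.1 mm²; R_n = 579 × 380.1 × 2 × 1 / 1000 = 440.2 kN → 0.75 × 440.2 = 330 kN.
Bearing (1.2 l_c t F_u ≤ 2.4 d t F_u): upper limit = 2.4·22·12·470 / 1000 = 297.8 kN.
  Edge l_c = 55 − 24/2 = 43 → r_n = 291 kN; interior l_c = 75 − 24 = 51 → r_n = 297.8 kN.
  R_n,bearing = 1·291 + 1·297.8 = 588.8 kN → 0.75 × 588.8 = 442 kN.
Bolt shear governs: 330 kN.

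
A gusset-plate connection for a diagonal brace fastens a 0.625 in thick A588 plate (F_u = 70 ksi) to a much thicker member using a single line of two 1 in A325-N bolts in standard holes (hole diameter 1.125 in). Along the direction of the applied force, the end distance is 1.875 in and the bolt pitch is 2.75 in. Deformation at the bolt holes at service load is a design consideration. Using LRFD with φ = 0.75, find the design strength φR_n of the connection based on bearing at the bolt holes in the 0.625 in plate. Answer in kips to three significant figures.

116 kips

Per bolt r_n = 1.2 l_c t F_u ≤ 2.4 d t F_u; upper limit = 2.4 × 1 × 0.625 × 70 = 105 kips.
Edge bolt: l_c = 1.875 − 1.125/2 = 1.312 in → 1.2 × 1.312 × 0.625 × 70 = 68.91 → r_n = 68.91 kips.
Interior bolts: l_c = 2.75 − 1.125 = 1.625 in → 1.2 × 1.625 × 0.625 × 70 = 85.31 → r_n = 85.31 kips.
R_n = 1 × 68.91 + 1 × 85.31 = 154.2 kips.
Design strength φR_n = 0.75 × 154.2 = 116 kips.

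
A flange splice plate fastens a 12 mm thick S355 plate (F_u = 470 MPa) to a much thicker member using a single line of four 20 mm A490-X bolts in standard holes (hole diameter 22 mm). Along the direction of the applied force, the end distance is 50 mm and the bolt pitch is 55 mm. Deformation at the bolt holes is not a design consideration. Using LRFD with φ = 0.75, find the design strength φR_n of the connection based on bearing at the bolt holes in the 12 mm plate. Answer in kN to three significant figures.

Per bolt r_n = 1.5 l_c t F_u ≤ 3.0 d t F_u; upper limit = 3.0 × 20 × 12 × 470 / 1000 = 338.4 kN.
Edge bolt: l_c = 50 − 22/2 = 39 mm → 1.5 × 39 × 12 × 470 / 1000 = 329.9 → r_n = 329.9 kN.
Interior bolts: l_c = 55 − 22 = 33 mm → 1.5 × 33 × 12 × 470 / 1000 = 279.2 → r_n = 279.2 kN.
R_n = 1 × 329.9 + 3 × 279.2 = 1167 kN.
Design strength φR_n = 0.75 × 1167 = 876 kN.

876 kN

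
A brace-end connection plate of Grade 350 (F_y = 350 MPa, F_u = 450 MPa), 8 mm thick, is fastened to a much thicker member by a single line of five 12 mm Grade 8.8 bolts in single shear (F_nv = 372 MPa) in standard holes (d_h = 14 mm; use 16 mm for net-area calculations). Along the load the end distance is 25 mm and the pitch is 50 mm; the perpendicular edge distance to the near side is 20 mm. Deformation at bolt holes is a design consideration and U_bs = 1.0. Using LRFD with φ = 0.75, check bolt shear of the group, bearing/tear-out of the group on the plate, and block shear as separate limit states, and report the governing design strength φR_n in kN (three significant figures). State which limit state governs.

158 kN (bolt shear governs)

Bolt shear: A_b = π·12²/4 = 113.1 mm²; R_n = 372 × 113.1 × 5 × 1 / 1000 = 210.4 kN → 0.75 × 210.4 = 158 kN.
Bearing: edge l_c = 18, r_n = 77.76 kN; interior l_c = 36, r_n = 103.7 kN; R_n = 77.76 + 4·103.7 = 492.5 kN → 369 kN.
Block shear: A_gv = 1800, A_nv = 1224, A_nt = 96 mm²; R_n = min(0.6F_uA_nv, 0.6F_yA_gv) + U_bs·F_u·A_nt = 373.7 kN → 280 kN.
Bolt shear governs: 158 kN.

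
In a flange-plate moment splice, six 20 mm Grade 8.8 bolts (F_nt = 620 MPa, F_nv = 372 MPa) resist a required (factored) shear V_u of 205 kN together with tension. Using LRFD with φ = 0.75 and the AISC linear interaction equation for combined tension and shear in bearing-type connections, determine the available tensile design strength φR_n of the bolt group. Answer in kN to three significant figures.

A_b = π·20²/4 = 314.2 mm²; f_rv = 205 × 1000 / (6 × 314.2) = 108.8 MPa.
F'_nt = 1.3 F_nt − (F_nt / φF_nv) f_rv = 1.3·620 − (620/(0.75·372))·108.8 = 564.3 MPa, capped at F_nt → F'_nt = 564.3 MPa.
R_n = F'_nt · A_b · n = 564.3 × 314.2 × 6 / 1000 = 1064 kN.
Design strength φR_n = 0.75 × 1064 = 798 kN.

798 kN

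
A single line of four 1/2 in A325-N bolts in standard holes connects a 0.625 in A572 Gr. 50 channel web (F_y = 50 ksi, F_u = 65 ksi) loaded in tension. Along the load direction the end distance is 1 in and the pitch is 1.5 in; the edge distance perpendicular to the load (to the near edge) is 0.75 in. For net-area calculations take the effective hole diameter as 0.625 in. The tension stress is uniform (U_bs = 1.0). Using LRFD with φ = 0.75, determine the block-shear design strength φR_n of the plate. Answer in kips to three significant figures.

73.9 kips

Shear plane L_v = 1 + 3·1.5 = 5.5 in; A_gv = 5.5 × 0.625 = 3.438 in².
A_nv = (5.5 − 3.5·0.625) × 0.625 = 2.07 in².
A_nt = (0.75 − 0.5·0.625) × 0.625 = 0.2734 in².
0.6 F_u A_nv = 80.74 kips; 0.6 F_y A_gv = 103.1 kips → shear rupture governs the shear term.
R_n = 80.74 + 1.0 × 65 × 0.2734 = 98.52 kips.
Design strength φR_n = 0.75 × 98.52 = 73.9 kips.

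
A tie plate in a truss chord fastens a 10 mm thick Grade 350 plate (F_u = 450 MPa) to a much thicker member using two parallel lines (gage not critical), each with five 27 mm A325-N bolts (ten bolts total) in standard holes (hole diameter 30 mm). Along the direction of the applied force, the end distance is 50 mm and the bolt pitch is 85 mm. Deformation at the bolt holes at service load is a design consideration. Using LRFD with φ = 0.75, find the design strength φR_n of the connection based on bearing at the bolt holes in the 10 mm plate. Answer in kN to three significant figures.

Per bolt r_n = 1.2 l_c t F_u ≤ 2.4 d t F_u; upper limit = 2.4 × 27 × 10 × 450 / 1000 = 291.6 kN.
Edge bolt: l_c = 50 − 30/2 = 35 mm → 1.2 × 35 × 10 × 450 / 1000 = 189 → r_n = 189 kN.
Interior bolts: l_c = 85 − 30 = 55 mm → 1.2 × 55 × 10 × 450 / 1000 = 297 → r_n = 291.6 kN.
R_n = 2 × 189 + 8 × 291.6 = 2711 kN.
Design strength φR_n = 0.75 × 2711 = 2030 kN.

2030 kN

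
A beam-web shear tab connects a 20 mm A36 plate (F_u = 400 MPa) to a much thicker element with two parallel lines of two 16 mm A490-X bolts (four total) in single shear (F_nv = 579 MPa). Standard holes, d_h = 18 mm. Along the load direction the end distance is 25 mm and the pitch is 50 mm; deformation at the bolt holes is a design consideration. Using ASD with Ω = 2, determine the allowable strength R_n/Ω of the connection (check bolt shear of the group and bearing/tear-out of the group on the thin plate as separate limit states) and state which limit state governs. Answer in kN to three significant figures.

233 kN (bolt shear governs)

Bolt shear: A_b = π·16²/4 = 201.1 mm²; R_n = 579 × 201.1 × 4 × 1 / 1000 = 465.7 kN → 465.7 / 2 = 233 kN.
Bearing (1.2 l_c t F_u ≤ 2.4 d t F_u): upper limit = 2.4·16·20·400 / 1000 = 307.2 kN.
  Edge l_c = 25 − 18/2 = 16 → r_n = 153.6 kN; interior l_c = 50 − 18 = 32 → r_n = 307.2 kN.
  R_n,bearing = 2·153.6 + 2·307.2 = 921.6 kN → 921.6 / 2 = 461 kN.
Bolt shear governs: 233 kN.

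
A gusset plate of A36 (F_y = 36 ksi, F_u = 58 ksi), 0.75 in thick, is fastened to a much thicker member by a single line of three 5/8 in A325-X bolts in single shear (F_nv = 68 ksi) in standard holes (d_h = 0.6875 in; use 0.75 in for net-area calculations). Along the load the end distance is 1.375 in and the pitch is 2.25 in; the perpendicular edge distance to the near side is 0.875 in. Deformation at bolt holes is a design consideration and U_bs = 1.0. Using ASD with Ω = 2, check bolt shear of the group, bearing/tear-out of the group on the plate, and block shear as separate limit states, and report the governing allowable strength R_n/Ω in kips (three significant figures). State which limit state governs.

31.3 kips (bolt shear governs)

Bolt shear: A_b = π·0.625²/4 = 0.3068 in²; R_n = 68 × 0.3068 × 3 × 1 = 62.59 kips → 62.59 / 2 = 31.3 kips.
Bearing: edge l_c = 1.031, r_n = 53.83 kips; interior l_c = 1.562, r_n = 65.25 kips; R_n = 53.83 + 2·65.25 = 184.3 kips → 92.2 kips.
Block shear: A_gv = 4.406, A_nv = 3, A_nt = 0.375 in²; R_n = min(0.6F_uA_nv, 0.6F_yA_gv) + U_bs·F_u·A_nt = 116.9 kips → 58.5 kips.
Bolt shear governs: 31.3 kips.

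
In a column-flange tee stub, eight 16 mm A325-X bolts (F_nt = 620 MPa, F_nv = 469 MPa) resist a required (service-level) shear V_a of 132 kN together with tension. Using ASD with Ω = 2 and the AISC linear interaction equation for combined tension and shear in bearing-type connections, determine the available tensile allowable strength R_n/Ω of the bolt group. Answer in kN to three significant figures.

474 kN

A_b = π·16²/4 = 201.1 mm²; f_rv = 132 × 1000 / (8 × 201.1) = 82.06 MPa.
F'_nt = 1.3 F_nt − (Ω F_nt / F_nv) f_rv = 1.3·620 − (2·620/469)·82.06 = 589 MPa, capped at F_nt → F'_nt = 589 MPa.
R_n = F'_nt · A_b · n = 589 × 201.1 × 8 / 1000 = 947.4 kN.
Allowable strength R_n/Ω = 947.4 / 2 = 474 kN.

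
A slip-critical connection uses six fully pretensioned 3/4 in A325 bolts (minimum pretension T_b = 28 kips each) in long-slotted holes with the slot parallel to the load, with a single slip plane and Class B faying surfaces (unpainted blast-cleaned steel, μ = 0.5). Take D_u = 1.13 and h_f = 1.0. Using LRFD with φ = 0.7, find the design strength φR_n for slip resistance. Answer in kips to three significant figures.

66.4 kips

R_n = μ · D_u · h_f · T_b · n_s · n_b = 0.5 × 1.13 × 1.0 × 28 × 1 × 6 = 94.92 kips.
Design strength φR_n = 0.7 × 94.92 = 66.4 kips.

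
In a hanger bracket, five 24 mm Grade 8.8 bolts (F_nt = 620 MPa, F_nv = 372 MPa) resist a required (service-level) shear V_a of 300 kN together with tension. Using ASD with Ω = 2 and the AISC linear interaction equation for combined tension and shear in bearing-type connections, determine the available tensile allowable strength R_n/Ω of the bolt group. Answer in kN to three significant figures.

412 kN

A_b = π·24²/4 = 452.4 mm²; f_rv = 300 × 1000 / (5 × 452.4) = 132.6 MPa.
F'_nt = 1.3 F_nt − (Ω F_nt / F_nv) f_rv = 1.3·620 − (2·620/372)·132.6 = 363.9 MPa, capped at F_nt → F'_nt = 363.9 MPa.
R_n = F'_nt · A_b · n = 363.9 × 452.4 × 5 / 1000 = 823.1 kN.
Allowable strength R_n/Ω = 823.1 / 2 = 412 kN.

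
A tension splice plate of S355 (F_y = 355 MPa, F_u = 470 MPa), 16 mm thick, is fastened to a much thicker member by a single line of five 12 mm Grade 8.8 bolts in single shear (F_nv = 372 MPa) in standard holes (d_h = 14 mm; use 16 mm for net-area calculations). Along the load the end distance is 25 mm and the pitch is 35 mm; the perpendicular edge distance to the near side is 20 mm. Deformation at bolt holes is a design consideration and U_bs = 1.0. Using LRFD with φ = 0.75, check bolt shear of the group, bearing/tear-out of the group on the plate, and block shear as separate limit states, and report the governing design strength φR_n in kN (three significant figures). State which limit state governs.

158 kN (bolt shear governs)

Bolt shear: A_b = π·12²/4 = 113.1 mm²; R_n = 372 × 113.1 × 5 × 1 / 1000 = 210.4 kN → 0.75 × 210.4 = 158 kN.
Bearing: edge l_c = 18, r_n = 162.4 kN; interior l_c = 21, r_n = 189.5 kN; R_n = 162.4 + 4·189.5 = 920.4 kN → 690 kN.
Block shear: A_gv = 2640, A_nv = 1488, A_nt = 192 mm²; R_n = min(0.6F_uA_nv, 0.6F_yA_gv) + U_bs·F_u·A_nt = 509.9 kN → 382 kN.
Bolt shear governs: 158 kN.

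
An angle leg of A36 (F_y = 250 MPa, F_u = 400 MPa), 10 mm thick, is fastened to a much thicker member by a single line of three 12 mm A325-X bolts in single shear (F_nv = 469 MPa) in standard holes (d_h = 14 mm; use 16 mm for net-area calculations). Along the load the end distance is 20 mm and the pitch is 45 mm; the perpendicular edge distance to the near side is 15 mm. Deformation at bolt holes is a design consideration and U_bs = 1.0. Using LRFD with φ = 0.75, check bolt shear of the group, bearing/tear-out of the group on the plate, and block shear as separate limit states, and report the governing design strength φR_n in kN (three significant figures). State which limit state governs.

119 kN (bolt shear governs)

Bolt shear: A_b = π·12²/4 = 113.1 mm²; R_n = 469 × 113.1 × 3 × 1 / 1000 = 159.1 kN → 0.75 × 159.1 = 119 kN.
Bearing: edge l_c = 13, r_n = 62.4 kN; interior l_c = 31, r_n = 115.2 kN; R_n = 62.4 + 2·115.2 = 292.8 kN → 220 kN.
Block shear: A_gv = 1100, A_nv = 700, A_nt = 70 mm²; R_n = min(0.6F_uA_nv, 0.6F_yA_gv) + U_bs·F_u·A_nt = 193 kN → 145 kN.
Bolt shear governs: 119 kN.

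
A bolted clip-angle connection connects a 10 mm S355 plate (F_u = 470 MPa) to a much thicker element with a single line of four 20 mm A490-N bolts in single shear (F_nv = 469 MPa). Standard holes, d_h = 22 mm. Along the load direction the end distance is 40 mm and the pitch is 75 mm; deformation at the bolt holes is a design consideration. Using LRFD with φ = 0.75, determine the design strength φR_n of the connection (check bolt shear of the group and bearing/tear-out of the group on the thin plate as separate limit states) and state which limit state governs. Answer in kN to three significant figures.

Bolt shear: A_b = π·20²/4 = 314.2 mm²; R_n = 469 × 314.2 × 4 × 1 / 1000 = 589.4 kN → 0.75 × 589.4 = 442 kN.
Bearing (1.2 l_c t F_u ≤ 2.4 d t F_u): upper limit = 2.4·20·10·470 / 1000 = 225.6 kN.
  Edge l_c = 40 − 22/2 = 29 → r_n = 163.6 kN; interior l_c = 75 − 22 = 53 → r_n = 225.6 kN.
  R_n,bearing = 1·163.6 + 3·225.6 = 840.4 kN → 0.75 × 840.4 = 630 kN.
Bolt shear governs: 442 kN.

442 kN (bolt shear governs)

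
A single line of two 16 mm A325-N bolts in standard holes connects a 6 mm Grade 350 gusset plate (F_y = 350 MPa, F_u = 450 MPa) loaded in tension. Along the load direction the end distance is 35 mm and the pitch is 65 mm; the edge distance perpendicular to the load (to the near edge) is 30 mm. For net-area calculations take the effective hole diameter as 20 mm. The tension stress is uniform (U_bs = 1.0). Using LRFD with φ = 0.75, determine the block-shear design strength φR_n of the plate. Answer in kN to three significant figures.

126 kN

Shear plane L_v = 35 + 1·65 = 100 mm; A_gv = 100 × 6 = 600 mm².
A_nv = (100 − 1.5·20) × 6 = 420 mm².
A_nt = (30 − 0.5·20) × 6 = 120 mm².
0.6 F_u A_nv = 113.4 kN; 0.6 F_y A_gv = 126 kN → shear rupture governs the shear term.
R_n = 113.4 + 1.0 × 450 × 120 / 1000 = 167.4 kN.
Design strength φR_n = 0.75 × 167.4 = 126 kN.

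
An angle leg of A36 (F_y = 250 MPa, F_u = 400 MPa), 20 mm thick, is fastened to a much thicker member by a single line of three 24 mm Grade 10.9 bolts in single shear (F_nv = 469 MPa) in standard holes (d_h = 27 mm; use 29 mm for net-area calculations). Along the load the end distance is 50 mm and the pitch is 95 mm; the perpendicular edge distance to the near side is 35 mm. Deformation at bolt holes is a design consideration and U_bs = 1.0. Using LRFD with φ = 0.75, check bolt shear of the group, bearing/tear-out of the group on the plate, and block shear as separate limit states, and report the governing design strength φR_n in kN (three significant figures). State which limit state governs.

477 kN (bolt shear governs)

Bolt shear: A_b = π·24²/4 = 452.4 mm²; R_n = 469 × 452.4 × 3 × 1 / 1000 = 636.5 kN → 0.75 × 636.5 = 477 kN.
Bearing: edge l_c = 36.5, r_n = 350.4 kN; interior l_c = 68, r_n = 460.8 kN; R_n = 350.4 + 2·460.8 = 1272 kN → 954 kN.
Block shear: A_gv = 4800, A_nv = 3350, A_nt = 410 mm²; R_n = min(0.6F_uA_nv, 0.6F_yA_gv) + U_bs·F_u·A_nt = 884 kN → 663 kN.
Bolt shear governs: 477 kN.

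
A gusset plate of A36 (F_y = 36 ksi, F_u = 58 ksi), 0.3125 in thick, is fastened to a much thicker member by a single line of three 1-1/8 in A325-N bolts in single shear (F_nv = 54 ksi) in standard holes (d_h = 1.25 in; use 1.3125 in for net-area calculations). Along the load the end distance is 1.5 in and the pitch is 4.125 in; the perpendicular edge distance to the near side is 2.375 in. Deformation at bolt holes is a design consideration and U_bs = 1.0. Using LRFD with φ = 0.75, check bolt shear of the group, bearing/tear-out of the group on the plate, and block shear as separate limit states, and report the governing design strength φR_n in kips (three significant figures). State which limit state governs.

Bolt shear: A_b = π·1.125²/4 = 0.994 in²; R_n = 54 × 0.994 × 3 × 1 = 161 kips → 0.75 × 161 = 121 kips.
Bearing: edge l_c = 0.875, r_n = 19.03 kips; interior l_c = 2.875, r_n = 48.94 kips; R_n = 19.03 + 2·48.94 = 116.9 kips → 87.7 kips.
Block shear: A_gv = 3.047, A_nv = 2.021, A_nt = 0.5371 in²; R_n = min(0.6F_uA_nv, 0.6F_yA_gv) + U_bs·F_u·A_nt = 96.96 kips → 72.7 kips.
Block shear governs: 72.7 kips.

72.7 kips (block shear governs)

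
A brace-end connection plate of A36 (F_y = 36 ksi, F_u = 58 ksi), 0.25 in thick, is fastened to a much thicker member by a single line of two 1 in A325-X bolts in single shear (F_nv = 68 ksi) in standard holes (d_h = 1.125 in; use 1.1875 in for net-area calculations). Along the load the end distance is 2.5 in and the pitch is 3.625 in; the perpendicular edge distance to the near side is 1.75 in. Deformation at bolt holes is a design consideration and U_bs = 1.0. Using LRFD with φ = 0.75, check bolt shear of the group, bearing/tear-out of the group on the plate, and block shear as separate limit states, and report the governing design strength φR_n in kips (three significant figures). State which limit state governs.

37.4 kips (block shear governs)

Bolt shear: A_b = π·1²/4 = 0.7854 in²; R_n = 68 × 0.7854 × 2 × 1 = 106.8 kips → 0.75 × 106.8 = 80.1 kips.
Bearing: edge l_c = 1.938, r_n = 33.71 kips; interior l_c = 2.5, r_n = 34.8 kips; R_n = 33.71 + 1·34.8 = 68.51 kips → 51.4 kips.
Block shear: A_gv = 1.531, A_nv = 1.086, A_nt = 0.2891 in²; R_n = min(0.6F_uA_nv, 0.6F_yA_gv) + U_bs·F_u·A_nt = 49.84 kips → 37.4 kips.
Block shear governs: 37.4 kips.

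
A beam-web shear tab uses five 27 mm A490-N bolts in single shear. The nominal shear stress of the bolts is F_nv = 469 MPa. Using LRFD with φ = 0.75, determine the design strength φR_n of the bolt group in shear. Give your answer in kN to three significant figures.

A_b = π × 27² / 4 = 572.6 mm².
R_n = F_nv · A_b · n · n_s = 469 × 572.6 × 5 × 1 / 1000 = 1343 kN.
Design strength φR_n = 0.75 × 1343 = 1010 kN.

1010 kN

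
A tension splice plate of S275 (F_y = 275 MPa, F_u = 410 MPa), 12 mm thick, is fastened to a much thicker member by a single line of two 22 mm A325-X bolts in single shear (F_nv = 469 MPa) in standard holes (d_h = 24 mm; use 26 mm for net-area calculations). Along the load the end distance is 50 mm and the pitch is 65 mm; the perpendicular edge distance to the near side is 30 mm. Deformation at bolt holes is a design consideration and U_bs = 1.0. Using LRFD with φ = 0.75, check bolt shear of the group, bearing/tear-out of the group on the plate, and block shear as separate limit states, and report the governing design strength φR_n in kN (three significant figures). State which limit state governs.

231 kN (block shear governs)

Bolt shear: A_b = π·22²/4 = 380.1 mm²; R_n = 469 × 380.1 × 2 × 1 / 1000 = 356.6 kN → 0.75 × 356.6 = 267 kN.
Bearing: edge l_c = 38, r_n = 224.4 kN; interior l_c = 41, r_n = 242.1 kN; R_n = 224.4 + 1·242.1 = 466.4 kN → 350 kN.
Block shear: A_gv = 1380, A_nv = 912, A_nt = 204 mm²; R_n = min(0.6F_uA_nv, 0.6F_yA_gv) + U_bs·F_u·A_nt = 308 kN → 231 kN.
Block shear governs: 231 kN.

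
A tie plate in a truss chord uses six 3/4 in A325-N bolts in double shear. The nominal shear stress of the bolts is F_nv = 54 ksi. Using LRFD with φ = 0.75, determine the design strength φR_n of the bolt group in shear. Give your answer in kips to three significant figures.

215 kips

A_b = π × 0.75² / 4 = 0.4418 in².
R_n = F_nv · A_b · n · n_s = 54 × 0.4418 × 6 × 2 = 286.3 kips.
Design strength φR_n = 0.75 × 286.3 = 215 kips.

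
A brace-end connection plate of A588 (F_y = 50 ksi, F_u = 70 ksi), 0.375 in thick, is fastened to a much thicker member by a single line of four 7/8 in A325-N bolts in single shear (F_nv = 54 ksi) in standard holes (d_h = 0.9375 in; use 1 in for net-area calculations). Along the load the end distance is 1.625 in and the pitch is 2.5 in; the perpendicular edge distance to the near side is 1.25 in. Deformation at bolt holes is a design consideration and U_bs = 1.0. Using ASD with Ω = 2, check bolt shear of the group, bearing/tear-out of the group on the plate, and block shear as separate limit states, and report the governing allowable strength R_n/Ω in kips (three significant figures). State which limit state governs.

Bolt shear: A_b = π·0.875²/4 = 0.6013 in²; R_n = 54 × 0.6013 × 4 × 1 = 129.9 kips → 129.9 / 2 = 64.9 kips.
Bearing: edge l_c = 1.156, r_n = 36.42 kips; interior l_c = 1.562, r_n = 49.22 kips; R_n = 36.42 + 3·49.22 = 184.1 kips → 92 kips.
Block shear: A_gv = 3.422, A_nv = 2.109, A_nt = 0.2812 in²; R_n = min(0.6F_uA_nv, 0.6F_yA_gv) + U_bs·F_u·A_nt = 108.3 kips → 54.1 kips.
Block shear governs: 54.1 kips.

54.1 kips (block shear governs)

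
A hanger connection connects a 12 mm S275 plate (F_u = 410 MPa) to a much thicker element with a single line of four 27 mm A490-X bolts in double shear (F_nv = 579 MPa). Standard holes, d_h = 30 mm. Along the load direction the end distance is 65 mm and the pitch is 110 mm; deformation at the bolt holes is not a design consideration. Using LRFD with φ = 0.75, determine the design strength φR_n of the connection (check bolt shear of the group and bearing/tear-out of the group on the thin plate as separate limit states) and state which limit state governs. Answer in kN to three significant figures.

1170 kN (bearing governs)

Bolt shear: A_b = π·27²/4 = 572.6 mm²; R_n = 579 × 572.6 × 4 × 2 / 1000 = 2652 kN → 0.75 × 2652 = 1990 kN.
Bearing (1.5 l_c t F_u ≤ 3.0 d t F_u): upper limit = 3.0·27·12·410 / 1000 = 398.5 kN.
  Edge l_c = 65 − 30/2 = 50 → r_n = 369 kN; interior l_c = 110 − 30 = 80 → r_n = 398.5 kN.
  R_n,bearing = 1·369 + 3·398.5 = 1565 kN → 0.75 × 1565 = 1170 kN.
Bearing governs: 1170 kN.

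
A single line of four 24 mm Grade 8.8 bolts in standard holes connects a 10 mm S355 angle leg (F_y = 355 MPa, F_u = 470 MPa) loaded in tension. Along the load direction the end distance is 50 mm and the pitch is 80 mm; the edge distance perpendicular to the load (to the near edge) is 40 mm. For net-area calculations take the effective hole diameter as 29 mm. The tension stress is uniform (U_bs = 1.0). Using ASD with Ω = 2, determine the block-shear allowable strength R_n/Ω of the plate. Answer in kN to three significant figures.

326 kN

Shear plane L_v = 50 + 3·80 = 290 mm; A_gv = 290 × 10 = 2900 mm².
A_nv = (290 − 3.5·29) × 10 = 1885 mm².
A_nt = (40 − 0.5·29) × 10 = 255 mm².
0.6 F_u A_nv = 531.6 kN; 0.6 F_y A_gv = 617.7 kN → shear rupture governs the shear term.
R_n = 531.6 + 1.0 × 470 × 255 / 1000 = 651.4 kN.
Allowable strength R_n/Ω = 651.4 / 2 = 326 kN.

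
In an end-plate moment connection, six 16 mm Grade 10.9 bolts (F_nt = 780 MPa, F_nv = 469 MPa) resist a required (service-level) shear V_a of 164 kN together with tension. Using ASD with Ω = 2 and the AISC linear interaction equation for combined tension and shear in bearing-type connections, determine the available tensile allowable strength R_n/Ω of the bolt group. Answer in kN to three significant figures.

A_b = π·16²/4 = 201.1 mm²; f_rv = 164 × 1000 / (6 × 201.1) = 135.9 MPa.
F'_nt = 1.3 F_nt − (Ω F_nt / F_nv) f_rv = 1.3·780 − (2·780/469)·135.9 = 561.8 MPa, capped at F_nt → F'_nt = 561.8 MPa.
R_n = F'_nt · A_b · n = 561.8 × 201.1 × 6 / 1000 = 677.8 kN.
Allowable strength R_n/Ω = 677.8 / 2 = 339 kN.

339 kN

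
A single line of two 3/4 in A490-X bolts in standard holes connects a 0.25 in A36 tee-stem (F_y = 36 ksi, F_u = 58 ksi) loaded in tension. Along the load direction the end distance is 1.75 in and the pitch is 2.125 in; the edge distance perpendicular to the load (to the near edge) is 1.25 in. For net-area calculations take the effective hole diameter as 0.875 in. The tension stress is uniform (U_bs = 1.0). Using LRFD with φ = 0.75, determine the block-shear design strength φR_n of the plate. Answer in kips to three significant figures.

24.5 kips

Shear plane L_v = 1.75 + 1·2.125 = 3.875 in; A_gv = 3.875 × 0.25 = 0.9688 in².
A_nv = (3.875 − 1.5·0.875) × 0.25 = 0.6406 in².
A_nt = (1.25 − 0.5·0.875) × 0.25 = 0.2031 in².
0.6 F_u A_nv = 22.29 kips; 0.6 F_y A_gv = 20.92 kips → shear yielding governs the shear term.
R_n = 20.92 + 1.0 × 58 × 0.2031 = 32.71 kips.
Design strength φR_n = 0.75 × 32.71 = 24.5 kips.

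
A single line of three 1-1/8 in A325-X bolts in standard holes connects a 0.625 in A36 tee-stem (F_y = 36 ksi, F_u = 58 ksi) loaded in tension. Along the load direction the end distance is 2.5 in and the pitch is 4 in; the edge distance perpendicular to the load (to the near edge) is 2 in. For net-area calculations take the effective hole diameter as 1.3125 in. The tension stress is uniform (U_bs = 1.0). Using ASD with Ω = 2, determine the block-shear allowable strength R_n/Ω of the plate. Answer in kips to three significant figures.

Shear plane L_v = 2.5 + 2·4 = 10.5 in; A_gv = 10.5 × 0.625 = 6.562 in².
A_nv = (10.5 − 2.5·1.3125) × 0.625 = 4.512 in².
A_nt = (2 − 0.5·1.3125) × 0.625 = 0.8398 in².
0.6 F_u A_nv = 157 kips; 0.6 F_y A_gv = 141.8 kips → shear yielding governs the shear term.
R_n = 141.8 + 1.0 × 58 × 0.8398 = 190.5 kips.
Allowable strength R_n/Ω = 190.5 / 2 = 95.2 kips.

95.2 kips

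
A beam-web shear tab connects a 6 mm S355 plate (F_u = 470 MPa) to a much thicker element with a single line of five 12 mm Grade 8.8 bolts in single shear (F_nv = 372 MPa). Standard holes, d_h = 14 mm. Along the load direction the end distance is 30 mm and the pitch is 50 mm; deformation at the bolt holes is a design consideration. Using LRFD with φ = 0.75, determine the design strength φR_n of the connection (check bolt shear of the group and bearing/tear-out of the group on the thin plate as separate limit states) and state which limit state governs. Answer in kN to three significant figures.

158 kN (bolt shear governs)

Bolt shear: A_b = π·12²/4 = 113.1 mm²; R_n = 372 × 113.1 × 5 × 1 / 1000 = 210.4 kN → 0.75 × 210.4 = 158 kN.
Bearing (1.2 l_c t F_u ≤ 2.4 d t F_u): upper limit = 2.4·12·6·470 / 1000 = 81.22 kN.
  Edge l_c = 30 − 14/2 = 23 → r_n = 77.83 kN; interior l_c = 50 − 14 = 36 → r_n = 81.22 kN.
  R_n,bearing = 1·77.83 + 4·81.22 = 402.7 kN → 0.75 × 402.7 = 302 kN.
Bolt shear governs: 158 kN.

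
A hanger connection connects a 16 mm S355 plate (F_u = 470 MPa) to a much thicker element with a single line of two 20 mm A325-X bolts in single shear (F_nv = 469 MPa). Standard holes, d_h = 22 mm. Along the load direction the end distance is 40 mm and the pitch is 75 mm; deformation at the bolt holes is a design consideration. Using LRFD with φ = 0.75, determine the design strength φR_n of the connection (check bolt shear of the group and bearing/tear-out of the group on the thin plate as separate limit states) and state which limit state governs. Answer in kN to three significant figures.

221 kN (bolt shear governs)

Bolt shear: A_b = π·20²/4 = 314.2 mm²; R_n = 469 × 314.2 × 2 × 1 / 1000 = 294.7 kN → 0.75 × 294.7 = 221 kN.
Bearing (1.2 l_c t F_u ≤ 2.4 d t F_u): upper limit = 2.4·20·16·470 / 1000 = 361 kN.
  Edge l_c = 40 − 22/2 = 29 → r_n = 261.7 kN; interior l_c = 75 − 22 = 53 → r_n = 361 kN.
  R_n,bearing = 1·261.7 + 1·361 = 622.7 kN → 0.75 × 622.7 = 467 kN.
Bolt shear governs: 221 kN.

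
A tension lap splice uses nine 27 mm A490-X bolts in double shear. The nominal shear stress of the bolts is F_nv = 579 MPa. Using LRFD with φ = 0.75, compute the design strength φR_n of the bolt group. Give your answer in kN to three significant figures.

A_b = π × 27² / 4 = 572.6 mm².
R_n = F_nv · A_b · n · n_s = 579 × 572.6 × 9 × 2 / 1000 = 5967 kN.
Design strength φR_n = 0.75 × 5967 = 4480 kN.

4480 kN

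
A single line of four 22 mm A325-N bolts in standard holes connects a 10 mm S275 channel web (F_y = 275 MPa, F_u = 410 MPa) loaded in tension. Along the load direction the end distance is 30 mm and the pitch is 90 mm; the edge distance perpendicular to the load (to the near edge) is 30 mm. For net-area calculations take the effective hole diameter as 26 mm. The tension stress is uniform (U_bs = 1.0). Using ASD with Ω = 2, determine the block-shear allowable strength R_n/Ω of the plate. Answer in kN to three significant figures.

Shear plane L_v = 30 + 3·90 = 300 mm; A_gv = 300 × 10 = 3000 mm².
A_nv = (300 − 3.5·26) × 10 = 2090 mm².
A_nt = (30 − 0.5·26) × 10 = 170 mm².
0.6 F_u A_nv = 514.1 kN; 0.6 F_y A_gv = 495 kN → shear yielding governs the shear term.
R_n = 495 + 1.0 × 410 × 170 / 1000 = 564.7 kN.
Allowable strength R_n/Ω = 564.7 / 2 = 282 kN.

282 kN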